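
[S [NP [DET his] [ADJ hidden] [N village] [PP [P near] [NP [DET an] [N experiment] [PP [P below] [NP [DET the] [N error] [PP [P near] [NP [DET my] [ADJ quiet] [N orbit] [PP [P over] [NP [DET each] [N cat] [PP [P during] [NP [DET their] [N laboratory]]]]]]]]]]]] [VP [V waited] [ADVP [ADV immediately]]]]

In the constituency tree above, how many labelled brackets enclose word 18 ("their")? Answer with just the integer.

The word sits inside DET, which is inside NP, inside PP, inside NP, inside PP, inside NP, inside PP, inside NP, inside PP, inside NP, inside PP, inside NP, inside S — 13 brackets in all.

13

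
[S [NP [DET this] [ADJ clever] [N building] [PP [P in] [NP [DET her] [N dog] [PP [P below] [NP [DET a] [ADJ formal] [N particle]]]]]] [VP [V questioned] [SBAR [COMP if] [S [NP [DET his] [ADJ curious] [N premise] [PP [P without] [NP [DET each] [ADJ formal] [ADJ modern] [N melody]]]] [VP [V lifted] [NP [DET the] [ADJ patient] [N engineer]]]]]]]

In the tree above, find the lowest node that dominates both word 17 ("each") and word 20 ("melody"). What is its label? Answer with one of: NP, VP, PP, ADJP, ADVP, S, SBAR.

Word 17 lies under S → VP → SBAR → S → NP → PP → NP → DET; word 20 lies under S → VP → SBAR → S → NP → PP → NP → N. The lowest shared node is the NP.

NP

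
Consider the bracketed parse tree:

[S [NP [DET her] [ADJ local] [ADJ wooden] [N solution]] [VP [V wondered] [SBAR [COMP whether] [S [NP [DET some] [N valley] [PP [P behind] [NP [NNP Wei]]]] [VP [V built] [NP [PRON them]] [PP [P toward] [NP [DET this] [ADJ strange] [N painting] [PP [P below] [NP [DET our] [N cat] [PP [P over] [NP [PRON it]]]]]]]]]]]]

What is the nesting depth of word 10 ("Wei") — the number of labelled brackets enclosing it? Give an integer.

8

Path from the root down to the word: S → VP → SBAR → S → NP → PP → NP → NNP. That is 8 enclosing brackets.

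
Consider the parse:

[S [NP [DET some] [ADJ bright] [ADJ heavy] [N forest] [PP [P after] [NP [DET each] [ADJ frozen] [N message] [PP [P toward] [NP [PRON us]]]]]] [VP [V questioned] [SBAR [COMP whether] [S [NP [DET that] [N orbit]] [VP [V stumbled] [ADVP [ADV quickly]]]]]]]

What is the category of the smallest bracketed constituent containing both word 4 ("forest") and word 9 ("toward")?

NP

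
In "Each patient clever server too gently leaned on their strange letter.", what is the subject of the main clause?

each patient clever server

The subject of the main clause is the NP immediately before the verb "leaned": "each patient clever server".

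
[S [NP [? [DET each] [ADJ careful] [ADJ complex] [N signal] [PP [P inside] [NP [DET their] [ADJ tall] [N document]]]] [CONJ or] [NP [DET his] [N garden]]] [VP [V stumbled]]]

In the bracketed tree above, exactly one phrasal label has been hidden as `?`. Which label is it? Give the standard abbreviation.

NP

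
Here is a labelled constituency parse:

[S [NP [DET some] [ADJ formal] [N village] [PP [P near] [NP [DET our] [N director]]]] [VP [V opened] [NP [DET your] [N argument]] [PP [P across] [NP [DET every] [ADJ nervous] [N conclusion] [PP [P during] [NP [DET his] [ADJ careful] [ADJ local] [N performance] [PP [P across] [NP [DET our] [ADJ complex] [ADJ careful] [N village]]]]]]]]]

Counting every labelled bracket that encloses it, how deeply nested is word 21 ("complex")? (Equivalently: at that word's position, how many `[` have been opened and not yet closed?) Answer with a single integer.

9

The word sits inside ADJ, which is inside NP, inside PP, inside NP, inside PP, inside NP, inside PP, inside VP, inside S — 9 brackets in all.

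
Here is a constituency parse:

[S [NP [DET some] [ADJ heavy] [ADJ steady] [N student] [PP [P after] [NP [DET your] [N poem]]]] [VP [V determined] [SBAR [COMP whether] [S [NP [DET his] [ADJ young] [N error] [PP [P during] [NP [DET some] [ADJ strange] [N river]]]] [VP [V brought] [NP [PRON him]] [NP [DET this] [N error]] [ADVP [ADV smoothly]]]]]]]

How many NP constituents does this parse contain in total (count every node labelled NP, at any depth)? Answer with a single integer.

Listing each NP by its span: [NP some heavy steady student after your poem]; [NP your poem]; [NP his young error during some strange river]; [NP some strange river]; [NP him]; [NP this error] — that makes 6.

6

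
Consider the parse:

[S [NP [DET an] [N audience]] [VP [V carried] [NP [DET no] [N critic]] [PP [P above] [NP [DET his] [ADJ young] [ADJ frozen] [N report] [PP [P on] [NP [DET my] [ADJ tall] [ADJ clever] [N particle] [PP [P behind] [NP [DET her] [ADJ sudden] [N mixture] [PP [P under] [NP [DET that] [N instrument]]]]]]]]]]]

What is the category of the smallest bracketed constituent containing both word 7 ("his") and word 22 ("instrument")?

The smallest bracket enclosing both words is [NP his young frozen report on my tall clever particle behind her sudden mixture under that instrument], so the label is NP.

NP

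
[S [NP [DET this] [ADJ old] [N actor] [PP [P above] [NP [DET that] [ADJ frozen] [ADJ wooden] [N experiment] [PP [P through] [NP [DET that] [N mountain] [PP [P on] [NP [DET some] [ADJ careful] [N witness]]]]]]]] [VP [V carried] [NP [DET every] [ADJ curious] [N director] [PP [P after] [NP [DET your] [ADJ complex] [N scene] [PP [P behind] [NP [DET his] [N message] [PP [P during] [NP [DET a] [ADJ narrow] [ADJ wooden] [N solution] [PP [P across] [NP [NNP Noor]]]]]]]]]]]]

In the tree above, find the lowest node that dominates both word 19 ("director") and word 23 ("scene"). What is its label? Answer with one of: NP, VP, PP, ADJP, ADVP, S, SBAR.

Both words fall inside [NP every curious director after your complex scene behind his message during a narrow wooden solution across Noor] (words 17–33), and no smaller constituent contains them both. Label: NP.

NP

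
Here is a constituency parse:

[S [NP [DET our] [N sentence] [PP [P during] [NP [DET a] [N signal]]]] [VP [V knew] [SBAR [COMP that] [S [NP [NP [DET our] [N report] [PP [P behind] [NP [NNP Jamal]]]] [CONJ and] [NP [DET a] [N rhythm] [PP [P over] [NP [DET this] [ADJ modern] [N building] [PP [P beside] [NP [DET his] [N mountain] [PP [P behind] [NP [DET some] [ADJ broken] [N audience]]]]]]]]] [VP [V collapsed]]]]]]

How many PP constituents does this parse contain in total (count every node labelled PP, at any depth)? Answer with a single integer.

5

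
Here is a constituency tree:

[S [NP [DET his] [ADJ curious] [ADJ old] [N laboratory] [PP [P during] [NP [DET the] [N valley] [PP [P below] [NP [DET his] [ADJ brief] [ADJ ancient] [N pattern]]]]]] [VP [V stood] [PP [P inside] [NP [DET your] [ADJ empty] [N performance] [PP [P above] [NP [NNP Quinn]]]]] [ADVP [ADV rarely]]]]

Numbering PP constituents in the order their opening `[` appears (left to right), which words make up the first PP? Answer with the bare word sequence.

during the valley below his brief ancient pattern

In left-to-right order the PP constituents are "during the valley below his brief ancient pattern"; "below his brief ancient pattern"; "inside your empty performance above Quinn"; "above Quinn". Number 1 is "during the valley below his brief ancient pattern".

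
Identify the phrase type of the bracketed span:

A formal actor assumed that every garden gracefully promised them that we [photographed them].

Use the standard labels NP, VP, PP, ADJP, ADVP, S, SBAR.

VP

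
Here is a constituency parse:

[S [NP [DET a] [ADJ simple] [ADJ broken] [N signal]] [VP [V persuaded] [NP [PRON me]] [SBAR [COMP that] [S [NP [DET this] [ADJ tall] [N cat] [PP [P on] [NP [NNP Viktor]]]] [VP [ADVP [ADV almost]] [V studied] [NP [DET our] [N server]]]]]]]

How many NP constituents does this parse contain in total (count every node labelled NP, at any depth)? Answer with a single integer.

5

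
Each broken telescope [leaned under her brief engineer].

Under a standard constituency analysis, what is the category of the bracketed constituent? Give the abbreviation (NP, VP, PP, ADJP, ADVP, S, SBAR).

The span is built around the verb "leaned" — a verb phrase (VP).

VP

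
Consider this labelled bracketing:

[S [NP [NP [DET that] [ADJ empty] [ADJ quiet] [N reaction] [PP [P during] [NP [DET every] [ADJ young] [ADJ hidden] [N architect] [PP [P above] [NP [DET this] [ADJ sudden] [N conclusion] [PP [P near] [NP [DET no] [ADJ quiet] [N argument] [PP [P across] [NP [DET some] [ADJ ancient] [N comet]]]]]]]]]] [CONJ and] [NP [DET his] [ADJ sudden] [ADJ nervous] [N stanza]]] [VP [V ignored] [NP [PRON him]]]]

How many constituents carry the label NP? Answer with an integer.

8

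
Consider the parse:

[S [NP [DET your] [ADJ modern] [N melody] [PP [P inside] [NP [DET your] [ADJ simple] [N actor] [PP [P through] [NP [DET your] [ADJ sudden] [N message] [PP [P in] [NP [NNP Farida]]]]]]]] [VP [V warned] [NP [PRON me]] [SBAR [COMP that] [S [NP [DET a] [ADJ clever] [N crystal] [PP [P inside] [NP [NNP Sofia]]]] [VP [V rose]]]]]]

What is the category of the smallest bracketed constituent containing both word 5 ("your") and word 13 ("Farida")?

Word 5 lies under S → NP → PP → NP → DET; word 13 lies under S → NP → PP → NP → PP → NP → PP → NP → NNP. The lowest shared node is the NP.

NP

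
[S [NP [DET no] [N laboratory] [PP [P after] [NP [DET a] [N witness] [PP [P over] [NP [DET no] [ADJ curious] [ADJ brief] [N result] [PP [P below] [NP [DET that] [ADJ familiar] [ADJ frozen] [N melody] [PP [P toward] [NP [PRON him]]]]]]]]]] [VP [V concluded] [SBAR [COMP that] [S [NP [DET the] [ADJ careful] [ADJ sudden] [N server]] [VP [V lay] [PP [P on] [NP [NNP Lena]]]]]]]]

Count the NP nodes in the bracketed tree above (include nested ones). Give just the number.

7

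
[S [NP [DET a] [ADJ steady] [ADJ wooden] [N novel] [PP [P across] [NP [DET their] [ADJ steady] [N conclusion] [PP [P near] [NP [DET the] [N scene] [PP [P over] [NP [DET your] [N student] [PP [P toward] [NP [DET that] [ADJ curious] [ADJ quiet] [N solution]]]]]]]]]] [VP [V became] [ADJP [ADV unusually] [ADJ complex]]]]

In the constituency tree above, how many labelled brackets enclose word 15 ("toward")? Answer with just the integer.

10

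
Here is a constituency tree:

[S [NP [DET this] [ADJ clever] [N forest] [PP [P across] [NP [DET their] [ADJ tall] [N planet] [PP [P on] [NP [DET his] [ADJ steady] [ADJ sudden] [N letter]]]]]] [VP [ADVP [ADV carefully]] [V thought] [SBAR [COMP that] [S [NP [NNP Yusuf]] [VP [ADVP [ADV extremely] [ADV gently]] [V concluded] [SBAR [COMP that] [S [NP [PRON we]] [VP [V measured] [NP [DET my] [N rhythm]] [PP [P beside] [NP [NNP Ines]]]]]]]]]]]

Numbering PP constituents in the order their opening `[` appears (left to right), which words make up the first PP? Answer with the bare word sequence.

across their tall planet on his steady sudden letter

Opening `[PP` markers occur at word positions 4, 8, 25; the first of these opens the constituent [PP across their tall planet on his steady sudden letter].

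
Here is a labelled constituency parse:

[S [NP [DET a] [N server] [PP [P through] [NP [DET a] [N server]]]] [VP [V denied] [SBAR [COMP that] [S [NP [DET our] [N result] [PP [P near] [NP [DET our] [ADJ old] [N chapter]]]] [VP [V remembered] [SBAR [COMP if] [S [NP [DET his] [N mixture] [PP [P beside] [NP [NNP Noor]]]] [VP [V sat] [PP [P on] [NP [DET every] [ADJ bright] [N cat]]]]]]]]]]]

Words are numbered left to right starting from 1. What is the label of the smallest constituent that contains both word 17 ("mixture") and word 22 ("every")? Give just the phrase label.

The smallest bracket enclosing both words is [S his mixture beside Noor sat on every bright cat], so the label is S.

S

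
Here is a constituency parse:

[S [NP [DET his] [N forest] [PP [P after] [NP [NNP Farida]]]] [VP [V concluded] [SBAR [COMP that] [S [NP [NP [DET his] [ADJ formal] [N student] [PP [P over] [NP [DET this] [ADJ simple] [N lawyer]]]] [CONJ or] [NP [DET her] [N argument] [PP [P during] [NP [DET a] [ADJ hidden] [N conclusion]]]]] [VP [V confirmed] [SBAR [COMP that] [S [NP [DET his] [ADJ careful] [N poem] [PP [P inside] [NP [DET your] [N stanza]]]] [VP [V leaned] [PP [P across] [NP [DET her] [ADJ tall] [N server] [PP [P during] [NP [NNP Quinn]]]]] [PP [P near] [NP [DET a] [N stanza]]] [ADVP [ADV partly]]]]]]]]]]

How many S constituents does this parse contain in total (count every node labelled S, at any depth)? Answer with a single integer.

3

Scanning left to right, an opening `[S` appears at word positions 1, 7, 23 — 3 in total.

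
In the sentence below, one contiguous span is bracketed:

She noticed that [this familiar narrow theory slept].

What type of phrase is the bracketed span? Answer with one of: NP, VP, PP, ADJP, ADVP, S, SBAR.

The span is built around the head "slept" — a clause (S).

S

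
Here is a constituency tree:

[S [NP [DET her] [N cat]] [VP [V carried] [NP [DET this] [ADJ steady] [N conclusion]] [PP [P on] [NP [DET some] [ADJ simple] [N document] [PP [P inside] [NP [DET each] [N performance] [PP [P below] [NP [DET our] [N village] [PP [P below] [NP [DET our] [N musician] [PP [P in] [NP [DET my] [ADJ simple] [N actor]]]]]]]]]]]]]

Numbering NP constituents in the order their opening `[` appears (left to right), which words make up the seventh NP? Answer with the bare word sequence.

my simple actor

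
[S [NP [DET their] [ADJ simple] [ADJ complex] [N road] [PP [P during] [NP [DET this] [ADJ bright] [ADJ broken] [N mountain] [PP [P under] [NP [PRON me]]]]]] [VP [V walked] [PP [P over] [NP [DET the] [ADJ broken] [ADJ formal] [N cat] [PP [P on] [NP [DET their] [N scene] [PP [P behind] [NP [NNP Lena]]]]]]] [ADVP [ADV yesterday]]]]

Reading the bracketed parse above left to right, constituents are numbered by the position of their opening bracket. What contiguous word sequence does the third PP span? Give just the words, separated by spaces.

over the broken formal cat on their scene behind Lena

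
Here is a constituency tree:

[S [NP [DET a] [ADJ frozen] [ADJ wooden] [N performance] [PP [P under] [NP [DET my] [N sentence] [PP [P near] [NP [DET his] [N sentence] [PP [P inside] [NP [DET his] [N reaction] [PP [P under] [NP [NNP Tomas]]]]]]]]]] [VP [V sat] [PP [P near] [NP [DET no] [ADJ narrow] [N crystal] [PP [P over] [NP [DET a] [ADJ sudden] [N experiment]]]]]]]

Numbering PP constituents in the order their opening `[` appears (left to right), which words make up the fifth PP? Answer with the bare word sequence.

near no narrow crystal over a sudden experiment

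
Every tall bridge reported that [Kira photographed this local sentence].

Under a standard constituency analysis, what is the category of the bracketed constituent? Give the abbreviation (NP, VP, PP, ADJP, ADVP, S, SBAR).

The span is built around the head "photographed" — a clause (S).

S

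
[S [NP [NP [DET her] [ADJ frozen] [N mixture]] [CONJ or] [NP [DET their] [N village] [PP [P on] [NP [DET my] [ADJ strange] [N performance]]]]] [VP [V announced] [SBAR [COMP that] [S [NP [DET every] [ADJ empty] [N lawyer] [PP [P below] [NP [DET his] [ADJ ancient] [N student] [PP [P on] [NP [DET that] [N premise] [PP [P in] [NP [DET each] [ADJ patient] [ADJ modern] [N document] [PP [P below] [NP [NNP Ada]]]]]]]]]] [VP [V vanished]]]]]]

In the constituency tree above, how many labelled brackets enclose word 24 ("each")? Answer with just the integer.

12

Counting open brackets not yet closed at "each": [S [VP [SBAR [S [NP [PP [NP [PP [NP [PP [NP [DET = 12.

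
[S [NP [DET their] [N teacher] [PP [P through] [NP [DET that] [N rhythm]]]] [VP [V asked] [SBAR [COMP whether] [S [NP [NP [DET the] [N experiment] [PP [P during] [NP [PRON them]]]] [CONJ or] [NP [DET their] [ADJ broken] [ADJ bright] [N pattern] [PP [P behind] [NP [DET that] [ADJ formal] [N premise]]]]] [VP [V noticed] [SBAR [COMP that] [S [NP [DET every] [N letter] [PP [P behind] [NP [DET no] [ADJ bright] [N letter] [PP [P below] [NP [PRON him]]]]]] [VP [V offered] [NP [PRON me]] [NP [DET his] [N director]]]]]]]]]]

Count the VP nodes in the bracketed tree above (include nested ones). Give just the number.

3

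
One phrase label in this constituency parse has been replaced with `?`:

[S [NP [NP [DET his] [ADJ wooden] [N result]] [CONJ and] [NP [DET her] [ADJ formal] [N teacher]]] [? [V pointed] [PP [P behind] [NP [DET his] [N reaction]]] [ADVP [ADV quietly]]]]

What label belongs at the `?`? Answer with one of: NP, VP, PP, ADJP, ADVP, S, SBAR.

The `?` node immediately contains: V 'pointed', PP, ADVP. That is the internal structure of a verb phrase, so the label is VP.

VP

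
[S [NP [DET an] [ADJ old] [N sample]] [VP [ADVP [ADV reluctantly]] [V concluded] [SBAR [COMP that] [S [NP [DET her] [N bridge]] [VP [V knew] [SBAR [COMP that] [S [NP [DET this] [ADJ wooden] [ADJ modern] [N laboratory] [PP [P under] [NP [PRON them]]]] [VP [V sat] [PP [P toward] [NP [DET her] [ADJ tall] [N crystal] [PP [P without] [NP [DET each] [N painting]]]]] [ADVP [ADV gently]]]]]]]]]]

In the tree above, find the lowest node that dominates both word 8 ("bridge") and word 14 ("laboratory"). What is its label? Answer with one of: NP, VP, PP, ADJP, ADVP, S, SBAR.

S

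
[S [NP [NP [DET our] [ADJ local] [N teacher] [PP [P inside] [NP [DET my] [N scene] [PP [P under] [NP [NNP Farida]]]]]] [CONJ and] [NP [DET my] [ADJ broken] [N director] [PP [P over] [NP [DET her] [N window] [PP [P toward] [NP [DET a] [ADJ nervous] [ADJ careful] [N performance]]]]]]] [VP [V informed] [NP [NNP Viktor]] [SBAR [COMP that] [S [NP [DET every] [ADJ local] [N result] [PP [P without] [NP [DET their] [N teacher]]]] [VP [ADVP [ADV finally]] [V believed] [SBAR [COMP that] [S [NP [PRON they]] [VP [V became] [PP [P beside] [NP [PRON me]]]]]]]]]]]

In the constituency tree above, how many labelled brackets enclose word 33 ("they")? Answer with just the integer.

Counting open brackets not yet closed at "they": [S [VP [SBAR [S [VP [SBAR [S [NP [PRON = 9.

9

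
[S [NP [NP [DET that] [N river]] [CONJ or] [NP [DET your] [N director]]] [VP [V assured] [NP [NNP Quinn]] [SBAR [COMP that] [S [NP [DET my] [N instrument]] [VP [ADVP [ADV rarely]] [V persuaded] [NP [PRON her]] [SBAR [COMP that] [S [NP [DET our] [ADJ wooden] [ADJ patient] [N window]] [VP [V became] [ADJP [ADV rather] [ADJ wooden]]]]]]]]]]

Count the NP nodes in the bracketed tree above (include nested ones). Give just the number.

7

Scanning left to right, an opening `[NP` appears at word positions 1, 1, 4, 7, 9, 13, 15 — 7 in total.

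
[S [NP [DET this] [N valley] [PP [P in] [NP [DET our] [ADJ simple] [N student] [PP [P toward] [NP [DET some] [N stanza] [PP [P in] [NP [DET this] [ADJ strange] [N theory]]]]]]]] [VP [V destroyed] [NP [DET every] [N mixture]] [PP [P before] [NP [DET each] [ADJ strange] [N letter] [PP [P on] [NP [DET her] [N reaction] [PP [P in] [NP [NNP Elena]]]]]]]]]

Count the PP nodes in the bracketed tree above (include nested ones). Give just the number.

6

Listing each PP by its span: [PP in our simple student toward some stanza in this strange theory]; [PP toward some stanza in this strange theory]; [PP in this strange theory]; [PP before each strange letter on her reaction in Elena]; [PP on her reaction in Elena]; [PP in Elena] — that makes 6.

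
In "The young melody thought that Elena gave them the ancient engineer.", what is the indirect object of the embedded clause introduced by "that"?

Within the embedded clause introduced by "that", the indirect object of "gave" is "them".

them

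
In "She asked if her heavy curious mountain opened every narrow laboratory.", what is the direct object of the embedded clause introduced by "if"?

every narrow laboratory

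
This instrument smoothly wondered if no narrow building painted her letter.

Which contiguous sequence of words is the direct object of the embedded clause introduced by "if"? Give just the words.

her letter

"painted" heads the VP of the embedded clause introduced by "if", and "her letter" is its direct object.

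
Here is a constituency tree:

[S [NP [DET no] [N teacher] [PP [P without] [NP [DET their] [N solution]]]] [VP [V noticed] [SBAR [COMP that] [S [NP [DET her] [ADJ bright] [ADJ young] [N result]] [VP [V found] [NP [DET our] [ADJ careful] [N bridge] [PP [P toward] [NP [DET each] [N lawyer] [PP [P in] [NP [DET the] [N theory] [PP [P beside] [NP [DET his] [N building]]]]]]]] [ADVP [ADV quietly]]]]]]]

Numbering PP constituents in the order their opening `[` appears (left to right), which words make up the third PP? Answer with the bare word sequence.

in the theory beside his building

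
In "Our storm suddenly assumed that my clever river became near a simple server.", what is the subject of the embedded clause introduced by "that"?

"my clever river" is the NP that combines with the VP headed by "became" to form the embedded clause introduced by "that" — the subject.

my clever river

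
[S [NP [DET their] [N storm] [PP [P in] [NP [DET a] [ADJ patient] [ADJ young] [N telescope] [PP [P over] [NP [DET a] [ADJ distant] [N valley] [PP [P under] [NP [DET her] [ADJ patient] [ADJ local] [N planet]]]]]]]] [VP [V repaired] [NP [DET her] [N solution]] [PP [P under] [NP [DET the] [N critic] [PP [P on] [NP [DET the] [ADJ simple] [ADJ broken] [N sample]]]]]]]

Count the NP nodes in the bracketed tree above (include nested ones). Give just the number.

7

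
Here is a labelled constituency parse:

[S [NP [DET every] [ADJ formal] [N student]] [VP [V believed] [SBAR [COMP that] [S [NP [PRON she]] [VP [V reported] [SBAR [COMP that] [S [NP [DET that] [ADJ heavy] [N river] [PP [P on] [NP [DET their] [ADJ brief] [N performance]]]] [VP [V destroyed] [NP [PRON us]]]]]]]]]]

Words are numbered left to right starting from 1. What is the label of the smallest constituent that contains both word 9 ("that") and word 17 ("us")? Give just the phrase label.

S

Word 9 lies under S → VP → SBAR → S → VP → SBAR → S → NP → DET; word 17 lies under S → VP → SBAR → S → VP → SBAR → S → VP → NP → PRON. The lowest shared node is the S.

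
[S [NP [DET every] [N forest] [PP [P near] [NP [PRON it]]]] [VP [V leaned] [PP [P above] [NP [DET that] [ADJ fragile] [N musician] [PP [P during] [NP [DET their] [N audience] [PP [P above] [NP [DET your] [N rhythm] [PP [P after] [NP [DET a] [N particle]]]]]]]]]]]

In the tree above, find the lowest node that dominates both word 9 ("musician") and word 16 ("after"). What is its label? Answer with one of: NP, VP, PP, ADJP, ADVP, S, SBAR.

NP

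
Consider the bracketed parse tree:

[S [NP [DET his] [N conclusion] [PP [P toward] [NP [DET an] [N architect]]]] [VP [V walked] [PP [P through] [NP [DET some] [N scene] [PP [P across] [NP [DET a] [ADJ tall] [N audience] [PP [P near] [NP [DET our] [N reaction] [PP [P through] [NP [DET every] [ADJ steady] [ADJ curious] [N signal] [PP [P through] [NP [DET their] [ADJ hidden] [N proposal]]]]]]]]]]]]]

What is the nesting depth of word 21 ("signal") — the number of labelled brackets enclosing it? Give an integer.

11

Counting open brackets not yet closed at "signal": [S [VP [PP [NP [PP [NP [PP [NP [PP [NP [N = 11.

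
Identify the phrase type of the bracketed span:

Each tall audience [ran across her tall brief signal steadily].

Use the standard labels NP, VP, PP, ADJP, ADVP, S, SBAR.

VP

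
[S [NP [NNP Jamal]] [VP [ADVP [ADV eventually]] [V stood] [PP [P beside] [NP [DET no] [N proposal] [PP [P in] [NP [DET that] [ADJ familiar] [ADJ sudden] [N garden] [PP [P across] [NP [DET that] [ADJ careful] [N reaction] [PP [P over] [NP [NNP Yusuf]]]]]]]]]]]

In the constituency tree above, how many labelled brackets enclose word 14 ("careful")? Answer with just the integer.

9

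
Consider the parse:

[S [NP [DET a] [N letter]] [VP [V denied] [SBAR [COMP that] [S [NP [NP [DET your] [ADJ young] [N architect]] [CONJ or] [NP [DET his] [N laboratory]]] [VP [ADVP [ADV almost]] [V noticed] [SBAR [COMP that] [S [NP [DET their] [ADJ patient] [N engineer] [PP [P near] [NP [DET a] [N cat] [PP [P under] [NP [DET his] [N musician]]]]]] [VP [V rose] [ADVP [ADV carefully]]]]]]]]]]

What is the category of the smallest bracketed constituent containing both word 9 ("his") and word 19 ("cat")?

S

Both words fall inside [S your young architect or his laboratory almost noticed that their patient engineer near a cat under his musician rose carefully] (words 5–24), and no smaller constituent contains them both. Label: S.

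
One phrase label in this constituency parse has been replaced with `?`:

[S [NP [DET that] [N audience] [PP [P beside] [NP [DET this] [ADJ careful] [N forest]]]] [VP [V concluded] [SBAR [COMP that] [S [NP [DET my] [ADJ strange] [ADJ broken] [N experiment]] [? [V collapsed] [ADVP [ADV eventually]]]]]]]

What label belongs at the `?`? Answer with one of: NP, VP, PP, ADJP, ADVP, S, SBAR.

The `?` node immediately contains: V 'collapsed', ADVP. That is the internal structure of a verb phrase, so the label is VP.

VP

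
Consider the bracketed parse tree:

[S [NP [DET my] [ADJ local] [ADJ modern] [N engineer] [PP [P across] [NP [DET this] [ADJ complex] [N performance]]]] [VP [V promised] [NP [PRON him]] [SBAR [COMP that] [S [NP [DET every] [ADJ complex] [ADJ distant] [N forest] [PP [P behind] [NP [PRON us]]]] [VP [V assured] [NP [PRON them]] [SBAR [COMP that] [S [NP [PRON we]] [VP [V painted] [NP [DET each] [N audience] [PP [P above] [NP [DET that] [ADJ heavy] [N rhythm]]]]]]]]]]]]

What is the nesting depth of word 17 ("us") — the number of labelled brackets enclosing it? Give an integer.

8

Counting open brackets not yet closed at "us": [S [VP [SBAR [S [NP [PP [NP [PRON = 8.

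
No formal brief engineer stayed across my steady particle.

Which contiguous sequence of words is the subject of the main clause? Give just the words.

The subject of the main clause is the NP immediately before the verb "stayed": "no formal brief engineer".

no formal brief engineer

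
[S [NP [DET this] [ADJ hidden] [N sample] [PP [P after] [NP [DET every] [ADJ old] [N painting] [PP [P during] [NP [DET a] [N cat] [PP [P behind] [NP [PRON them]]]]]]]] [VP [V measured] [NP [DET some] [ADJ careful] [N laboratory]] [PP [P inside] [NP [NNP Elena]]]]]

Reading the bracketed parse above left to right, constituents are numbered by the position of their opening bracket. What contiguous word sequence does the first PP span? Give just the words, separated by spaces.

The PP opening brackets appear, in order, over: "after every old painting during a cat behind them"; "during a cat behind them"; "behind them"; "inside Elena". The first one spans "after every old painting during a cat behind them".

after every old painting during a cat behind them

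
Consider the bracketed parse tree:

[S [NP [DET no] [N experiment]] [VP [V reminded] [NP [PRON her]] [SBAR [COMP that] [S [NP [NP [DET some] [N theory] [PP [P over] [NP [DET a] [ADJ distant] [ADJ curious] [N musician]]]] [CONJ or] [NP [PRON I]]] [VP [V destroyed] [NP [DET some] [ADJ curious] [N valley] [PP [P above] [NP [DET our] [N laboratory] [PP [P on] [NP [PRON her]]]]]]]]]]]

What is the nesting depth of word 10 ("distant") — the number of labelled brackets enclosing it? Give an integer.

9

The word sits inside ADJ, which is inside NP, inside PP, inside NP, inside NP, inside S, inside SBAR, inside VP, inside S — 9 brackets in all.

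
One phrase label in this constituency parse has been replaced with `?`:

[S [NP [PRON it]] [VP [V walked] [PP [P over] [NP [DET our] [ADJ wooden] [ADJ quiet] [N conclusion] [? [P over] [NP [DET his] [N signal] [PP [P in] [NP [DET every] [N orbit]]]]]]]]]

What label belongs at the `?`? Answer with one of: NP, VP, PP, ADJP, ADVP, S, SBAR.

PP

The `?` node immediately contains: P 'over', NP. That is the internal structure of a prepositional phrase, so the label is PP.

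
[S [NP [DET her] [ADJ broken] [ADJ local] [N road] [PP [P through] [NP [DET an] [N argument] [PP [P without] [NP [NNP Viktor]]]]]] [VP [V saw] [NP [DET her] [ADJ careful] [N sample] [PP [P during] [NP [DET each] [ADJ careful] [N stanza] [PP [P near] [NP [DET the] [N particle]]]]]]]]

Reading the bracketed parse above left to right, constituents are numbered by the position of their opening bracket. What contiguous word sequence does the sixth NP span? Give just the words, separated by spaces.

the particle

In left-to-right order the NP constituents are "her broken local road through an argument without Viktor"; "an argument without Viktor"; "Viktor"; "her careful sample during each careful stanza near the particle"; "each careful stanza near the particle"; "the particle". Number 6 is "the particle".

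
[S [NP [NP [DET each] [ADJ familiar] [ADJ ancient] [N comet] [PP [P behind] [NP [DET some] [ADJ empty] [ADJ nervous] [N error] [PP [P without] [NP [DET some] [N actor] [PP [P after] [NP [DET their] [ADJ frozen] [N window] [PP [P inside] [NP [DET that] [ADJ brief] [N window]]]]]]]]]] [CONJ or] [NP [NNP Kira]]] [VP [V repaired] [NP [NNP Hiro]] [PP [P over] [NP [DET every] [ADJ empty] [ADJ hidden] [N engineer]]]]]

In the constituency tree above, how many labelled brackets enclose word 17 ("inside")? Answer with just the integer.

11

Path from the root down to the word: S → NP → NP → PP → NP → PP → NP → PP → NP → PP → P. That is 11 enclosing brackets.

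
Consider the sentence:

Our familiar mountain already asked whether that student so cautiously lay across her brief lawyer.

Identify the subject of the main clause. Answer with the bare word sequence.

"our familiar mountain" is the NP that combines with the VP headed by "asked" to form the main clause — the subject.

our familiar mountain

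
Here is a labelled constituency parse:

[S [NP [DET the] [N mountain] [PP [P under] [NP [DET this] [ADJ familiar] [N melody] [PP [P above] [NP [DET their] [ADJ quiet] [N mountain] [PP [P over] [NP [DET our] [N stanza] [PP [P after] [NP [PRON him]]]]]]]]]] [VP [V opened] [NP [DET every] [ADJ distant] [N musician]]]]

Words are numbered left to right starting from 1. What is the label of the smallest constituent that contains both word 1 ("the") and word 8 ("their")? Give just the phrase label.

Both words fall inside [NP the mountain under this familiar melody above their quiet mountain over our stanza after him] (words 1–15), and no smaller constituent contains them both. Label: NP.

NP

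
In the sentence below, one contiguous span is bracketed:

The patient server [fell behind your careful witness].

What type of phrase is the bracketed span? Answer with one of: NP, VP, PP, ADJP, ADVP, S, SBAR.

VP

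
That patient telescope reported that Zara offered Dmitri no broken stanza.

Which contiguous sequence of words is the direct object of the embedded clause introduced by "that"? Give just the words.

Within the embedded clause introduced by "that", the direct object of "offered" is "no broken stanza".

no broken stanza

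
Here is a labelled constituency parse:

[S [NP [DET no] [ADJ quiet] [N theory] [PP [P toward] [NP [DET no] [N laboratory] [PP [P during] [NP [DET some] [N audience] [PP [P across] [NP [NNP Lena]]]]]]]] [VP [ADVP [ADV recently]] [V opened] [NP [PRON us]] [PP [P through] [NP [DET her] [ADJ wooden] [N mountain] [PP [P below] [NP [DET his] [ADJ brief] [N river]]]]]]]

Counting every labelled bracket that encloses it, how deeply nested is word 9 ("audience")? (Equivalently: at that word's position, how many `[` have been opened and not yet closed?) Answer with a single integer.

7

Counting open brackets not yet closed at "audience": [S [NP [PP [NP [PP [NP [N = 7.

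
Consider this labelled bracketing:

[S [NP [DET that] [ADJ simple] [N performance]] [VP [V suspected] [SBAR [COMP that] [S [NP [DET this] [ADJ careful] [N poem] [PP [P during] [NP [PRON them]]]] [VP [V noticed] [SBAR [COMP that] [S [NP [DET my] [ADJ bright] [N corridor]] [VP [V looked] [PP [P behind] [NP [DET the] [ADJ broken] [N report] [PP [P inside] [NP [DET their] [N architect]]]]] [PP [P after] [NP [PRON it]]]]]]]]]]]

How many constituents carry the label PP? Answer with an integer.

4

Scanning left to right, an opening `[PP` appears at word positions 9, 17, 21, 24 — 4 in total.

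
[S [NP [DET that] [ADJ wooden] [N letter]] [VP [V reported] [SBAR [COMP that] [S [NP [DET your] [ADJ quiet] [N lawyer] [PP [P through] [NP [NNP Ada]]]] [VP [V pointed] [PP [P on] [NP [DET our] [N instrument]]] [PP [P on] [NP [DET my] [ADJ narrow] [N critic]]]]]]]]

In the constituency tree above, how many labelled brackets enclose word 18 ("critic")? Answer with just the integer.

Path from the root down to the word: S → VP → SBAR → S → VP → PP → NP → N. That is 8 enclosing brackets.

8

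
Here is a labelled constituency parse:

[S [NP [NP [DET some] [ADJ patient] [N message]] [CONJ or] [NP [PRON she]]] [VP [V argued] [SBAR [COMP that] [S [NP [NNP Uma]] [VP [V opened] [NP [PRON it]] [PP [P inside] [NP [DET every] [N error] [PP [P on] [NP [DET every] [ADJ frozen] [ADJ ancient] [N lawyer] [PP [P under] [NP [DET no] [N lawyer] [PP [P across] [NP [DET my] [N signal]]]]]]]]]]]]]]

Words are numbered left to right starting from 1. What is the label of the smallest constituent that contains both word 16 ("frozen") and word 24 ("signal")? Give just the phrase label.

Word 16 lies under S → VP → SBAR → S → VP → PP → NP → PP → NP → ADJ; word 24 lies under S → VP → SBAR → S → VP → PP → NP → PP → NP → PP → NP → PP → NP → N. The lowest shared node is the NP.

NP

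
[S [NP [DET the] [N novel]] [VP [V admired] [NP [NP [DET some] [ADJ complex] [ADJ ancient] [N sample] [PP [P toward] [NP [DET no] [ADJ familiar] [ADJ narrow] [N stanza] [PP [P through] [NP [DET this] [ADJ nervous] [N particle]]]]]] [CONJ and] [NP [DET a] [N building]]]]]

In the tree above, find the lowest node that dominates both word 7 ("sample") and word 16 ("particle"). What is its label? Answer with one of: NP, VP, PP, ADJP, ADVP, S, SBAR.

NP

The smallest bracket enclosing both words is [NP some complex ancient sample toward no familiar narrow stanza through this nervous particle], so the label is NP.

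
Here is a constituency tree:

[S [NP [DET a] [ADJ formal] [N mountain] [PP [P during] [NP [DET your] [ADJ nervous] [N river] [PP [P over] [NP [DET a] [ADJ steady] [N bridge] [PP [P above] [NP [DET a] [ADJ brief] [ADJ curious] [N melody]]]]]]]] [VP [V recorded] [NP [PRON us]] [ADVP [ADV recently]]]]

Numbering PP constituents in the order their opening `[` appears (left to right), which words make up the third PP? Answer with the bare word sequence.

The PP opening brackets appear, in order, over: "during your nervous river over a steady bridge above a brief curious melody"; "over a steady bridge above a brief curious melody"; "above a brief curious melody". The third one spans "above a brief curious melody".

above a brief curious melody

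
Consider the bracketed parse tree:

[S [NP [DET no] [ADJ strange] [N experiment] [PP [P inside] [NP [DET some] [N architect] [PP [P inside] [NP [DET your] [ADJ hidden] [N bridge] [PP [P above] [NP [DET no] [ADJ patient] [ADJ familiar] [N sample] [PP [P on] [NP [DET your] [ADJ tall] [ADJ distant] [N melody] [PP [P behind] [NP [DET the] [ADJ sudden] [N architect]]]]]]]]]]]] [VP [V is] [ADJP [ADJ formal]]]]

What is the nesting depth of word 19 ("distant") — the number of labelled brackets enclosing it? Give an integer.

Counting open brackets not yet closed at "distant": [S [NP [PP [NP [PP [NP [PP [NP [PP [NP [ADJ = 11.

11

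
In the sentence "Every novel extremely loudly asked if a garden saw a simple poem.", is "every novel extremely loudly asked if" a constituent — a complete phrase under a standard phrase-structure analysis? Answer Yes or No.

No

The smallest constituent containing the whole sequence is the clause [S every novel extremely loudly asked if a garden saw a simple poem], but the sequence is only part of it — it straddles the boundary between noun phrase "every novel" and verb phrase "extremely loudly asked if a garden saw a simple poem".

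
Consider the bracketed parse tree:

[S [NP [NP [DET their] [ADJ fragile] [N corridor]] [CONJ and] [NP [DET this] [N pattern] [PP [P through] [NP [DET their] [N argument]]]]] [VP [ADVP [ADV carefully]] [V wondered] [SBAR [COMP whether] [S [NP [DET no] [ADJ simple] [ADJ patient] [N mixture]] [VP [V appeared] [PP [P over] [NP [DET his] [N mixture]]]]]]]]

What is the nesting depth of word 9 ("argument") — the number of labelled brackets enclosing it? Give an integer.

6

Path from the root down to the word: S → NP → NP → PP → NP → N. That is 6 enclosing brackets.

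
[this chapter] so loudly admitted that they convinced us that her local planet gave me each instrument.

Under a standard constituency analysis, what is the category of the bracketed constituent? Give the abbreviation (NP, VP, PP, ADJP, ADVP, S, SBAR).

NP

"chapter" is the head of the bracketed span, so the span is a noun phrase: NP.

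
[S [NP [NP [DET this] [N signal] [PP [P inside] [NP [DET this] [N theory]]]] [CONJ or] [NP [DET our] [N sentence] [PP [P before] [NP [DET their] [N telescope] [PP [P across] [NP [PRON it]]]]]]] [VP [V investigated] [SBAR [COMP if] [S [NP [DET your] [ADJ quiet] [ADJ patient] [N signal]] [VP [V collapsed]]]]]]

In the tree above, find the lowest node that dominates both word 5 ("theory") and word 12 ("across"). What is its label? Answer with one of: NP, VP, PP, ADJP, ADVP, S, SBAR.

NP

Both words fall inside [NP this signal inside this theory or our sentence before their telescope across it] (words 1–13), and no smaller constituent contains them both. Label: NP.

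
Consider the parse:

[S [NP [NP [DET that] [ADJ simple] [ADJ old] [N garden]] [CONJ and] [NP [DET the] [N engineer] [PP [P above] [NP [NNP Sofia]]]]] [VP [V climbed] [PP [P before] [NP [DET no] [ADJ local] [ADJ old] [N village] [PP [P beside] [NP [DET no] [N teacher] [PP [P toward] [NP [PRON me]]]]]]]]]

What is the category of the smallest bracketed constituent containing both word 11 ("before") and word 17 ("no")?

The smallest bracket enclosing both words is [PP before no local old village beside no teacher toward me], so the label is PP.

PP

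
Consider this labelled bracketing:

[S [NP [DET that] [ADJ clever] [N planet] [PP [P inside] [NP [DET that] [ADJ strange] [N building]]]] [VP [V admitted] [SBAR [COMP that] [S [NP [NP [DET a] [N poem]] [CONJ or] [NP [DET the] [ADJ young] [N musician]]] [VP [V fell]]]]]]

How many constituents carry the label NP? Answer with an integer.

Listing each NP by its span: [NP that clever planet inside that strange building]; [NP that strange building]; [NP a poem or the young musician]; [NP a poem]; [NP the young musician] — that makes 5.

5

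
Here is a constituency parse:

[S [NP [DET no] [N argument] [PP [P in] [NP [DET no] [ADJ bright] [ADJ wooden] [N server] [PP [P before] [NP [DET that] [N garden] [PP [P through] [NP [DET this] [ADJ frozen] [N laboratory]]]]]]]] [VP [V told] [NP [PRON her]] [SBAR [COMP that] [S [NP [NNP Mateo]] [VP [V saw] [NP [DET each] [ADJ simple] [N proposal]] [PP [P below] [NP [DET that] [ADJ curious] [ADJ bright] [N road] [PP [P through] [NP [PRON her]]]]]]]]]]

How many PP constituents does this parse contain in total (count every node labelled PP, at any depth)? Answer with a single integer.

5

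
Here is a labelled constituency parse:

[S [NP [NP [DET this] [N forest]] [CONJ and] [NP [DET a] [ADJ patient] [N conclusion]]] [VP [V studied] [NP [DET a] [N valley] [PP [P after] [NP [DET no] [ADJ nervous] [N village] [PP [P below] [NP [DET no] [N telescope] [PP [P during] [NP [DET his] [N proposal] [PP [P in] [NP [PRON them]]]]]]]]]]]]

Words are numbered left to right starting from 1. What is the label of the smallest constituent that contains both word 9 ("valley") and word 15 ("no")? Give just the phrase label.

Word 9 lies under S → VP → NP → N; word 15 lies under S → VP → NP → PP → NP → PP → NP → DET. The lowest shared node is the NP.

NP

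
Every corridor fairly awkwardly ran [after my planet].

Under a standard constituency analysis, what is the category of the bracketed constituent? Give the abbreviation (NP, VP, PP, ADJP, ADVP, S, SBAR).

"after" is the head of the bracketed span, so the span is a prepositional phrase: PP.

PP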